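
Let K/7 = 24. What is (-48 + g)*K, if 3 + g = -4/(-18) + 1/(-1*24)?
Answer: -25613/3 ≈ -8537.7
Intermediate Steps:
K = 168 (K = 7*24 = 168)
g = -203/72 (g = -3 + (-4/(-18) + 1/(-1*24)) = -3 + (-4*(-1/18) - 1*1/24) = -3 + (2/9 - 1/24) = -3 + 13/72 = -203/72 ≈ -2.8194)
(-48 + g)*K = (-48 - 203/72)*168 = -3659/72*168 = -25613/3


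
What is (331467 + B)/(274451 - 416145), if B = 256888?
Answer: -588355/141694 ≈ -4.1523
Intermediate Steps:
(331467 + B)/(274451 - 416145) = (331467 + 256888)/(274451 - 416145) = 588355/(-141694) = 588355*(-1/141694) = -588355/141694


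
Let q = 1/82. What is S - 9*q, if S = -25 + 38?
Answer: 1057/82 ≈ 12.890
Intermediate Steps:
q = 1/82 ≈ 0.012195
S = 13
S - 9*q = 13 - 9*1/82 = 13 - 9/82 = 1057/82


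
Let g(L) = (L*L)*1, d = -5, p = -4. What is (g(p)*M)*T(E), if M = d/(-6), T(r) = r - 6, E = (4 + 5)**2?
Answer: 1000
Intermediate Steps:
g(L) = L**2 (g(L) = L**2*1 = L**2)
E = 81 (E = 9**2 = 81)
T(r) = -6 + r
M = 5/6 (M = -5/(-6) = -5*(-1/6) = 5/6 ≈ 0.83333)
(g(p)*M)*T(E) = ((-4)**2*(5/6))*(-6 + 81) = (16*(5/6))*75 = (40/3)*75 = 1000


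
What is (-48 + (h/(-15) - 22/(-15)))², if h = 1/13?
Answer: 366025/169 ≈ 2165.8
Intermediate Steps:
h = 1/13 ≈ 0.076923
(-48 + (h/(-15) - 22/(-15)))² = (-48 + ((1/13)/(-15) - 22/(-15)))² = (-48 + ((1/13)*(-1/15) - 22*(-1/15)))² = (-48 + (-1/195 + 22/15))² = (-48 + 19/13)² = (-605/13)² = 366025/169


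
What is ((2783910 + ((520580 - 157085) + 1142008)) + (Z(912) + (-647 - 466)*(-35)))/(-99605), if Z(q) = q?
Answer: -865856/19921 ≈ -43.464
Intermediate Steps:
((2783910 + ((520580 - 157085) + 1142008)) + (Z(912) + (-647 - 466)*(-35)))/(-99605) = ((2783910 + ((520580 - 157085) + 1142008)) + (912 + (-647 - 466)*(-35)))/(-99605) = ((2783910 + (363495 + 1142008)) + (912 - 1113*(-35)))*(-1/99605) = ((2783910 + 1505503) + (912 + 38955))*(-1/99605) = (4289413 + 39867)*(-1/99605) = 4329280*(-1/99605) = -865856/19921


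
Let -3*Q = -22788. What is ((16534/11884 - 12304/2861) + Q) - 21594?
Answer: -238016326357/17000062 ≈ -14001.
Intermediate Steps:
Q = 7596 (Q = -⅓*(-22788) = 7596)
((16534/11884 - 12304/2861) + Q) - 21594 = ((16534/11884 - 12304/2861) + 7596) - 21594 = ((16534*(1/11884) - 12304*1/2861) + 7596) - 21594 = ((8267/5942 - 12304/2861) + 7596) - 21594 = (-49458481/17000062 + 7596) - 21594 = 129083012471/17000062 - 21594 = -238016326357/17000062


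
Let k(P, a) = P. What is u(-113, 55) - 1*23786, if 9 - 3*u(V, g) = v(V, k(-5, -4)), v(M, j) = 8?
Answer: -71357/3 ≈ -23786.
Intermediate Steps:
u(V, g) = ⅓ (u(V, g) = 3 - ⅓*8 = 3 - 8/3 = ⅓)
u(-113, 55) - 1*23786 = ⅓ - 1*23786 = ⅓ - 23786 = -71357/3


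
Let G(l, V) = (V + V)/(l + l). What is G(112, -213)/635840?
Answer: -213/71214080 ≈ -2.9910e-6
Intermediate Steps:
G(l, V) = V/l (G(l, V) = (2*V)/((2*l)) = (2*V)*(1/(2*l)) = V/l)
G(112, -213)/635840 = -213/112/635840 = -213*1/112*(1/635840) = -213/112*1/635840 = -213/71214080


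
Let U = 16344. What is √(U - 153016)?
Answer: 4*I*√8542 ≈ 369.69*I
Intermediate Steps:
√(U - 153016) = √(16344 - 153016) = √(-136672) = 4*I*√8542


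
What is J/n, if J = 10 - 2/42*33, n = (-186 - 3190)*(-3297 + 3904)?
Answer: -59/14344624 ≈ -4.1130e-6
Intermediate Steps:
n = -2049232 (n = -3376*607 = -2049232)
J = 59/7 (J = 10 - 2*1/42*33 = 10 - 1/21*33 = 10 - 11/7 = 59/7 ≈ 8.4286)
J/n = (59/7)/(-2049232) = (59/7)*(-1/2049232) = -59/14344624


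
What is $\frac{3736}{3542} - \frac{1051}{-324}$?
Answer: $\frac{2466553}{573804} \approx 4.2986$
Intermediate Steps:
$\frac{3736}{3542} - \frac{1051}{-324} = 3736 \cdot \frac{1}{3542} - - \frac{1051}{324} = \frac{1868}{1771} + \frac{1051}{324} = \frac{2466553}{573804}$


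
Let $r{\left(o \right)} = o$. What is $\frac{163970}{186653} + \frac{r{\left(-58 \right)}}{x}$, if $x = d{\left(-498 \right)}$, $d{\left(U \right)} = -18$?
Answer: $\frac{6888667}{1679877} \approx 4.1007$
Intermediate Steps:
$x = -18$
$\frac{163970}{186653} + \frac{r{\left(-58 \right)}}{x} = \frac{163970}{186653} - \frac{58}{-18} = 163970 \cdot \frac{1}{186653} - - \frac{29}{9} = \frac{163970}{186653} + \frac{29}{9} = \frac{6888667}{1679877}$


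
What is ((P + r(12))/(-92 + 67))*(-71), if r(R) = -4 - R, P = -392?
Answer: -28968/25 ≈ -1158.7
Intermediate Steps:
((P + r(12))/(-92 + 67))*(-71) = ((-392 + (-4 - 1*12))/(-92 + 67))*(-71) = ((-392 + (-4 - 12))/(-25))*(-71) = ((-392 - 16)*(-1/25))*(-71) = -408*(-1/25)*(-71) = (408/25)*(-71) = -28968/25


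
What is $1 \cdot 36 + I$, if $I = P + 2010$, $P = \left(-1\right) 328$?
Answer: $1718$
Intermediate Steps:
$P = -328$
$I = 1682$ ($I = -328 + 2010 = 1682$)
$1 \cdot 36 + I = 1 \cdot 36 + 1682 = 36 + 1682 = 1718$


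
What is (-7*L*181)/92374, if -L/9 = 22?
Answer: 125433/46187 ≈ 2.7158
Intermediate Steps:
L = -198 (L = -9*22 = -198)
(-7*L*181)/92374 = (-7*(-198)*181)/92374 = (1386*181)*(1/92374) = 250866*(1/92374) = 125433/46187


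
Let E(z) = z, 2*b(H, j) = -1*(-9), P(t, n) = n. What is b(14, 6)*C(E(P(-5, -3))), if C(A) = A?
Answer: -27/2 ≈ -13.500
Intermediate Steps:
b(H, j) = 9/2 (b(H, j) = (-1*(-9))/2 = (1/2)*9 = 9/2)
b(14, 6)*C(E(P(-5, -3))) = (9/2)*(-3) = -27/2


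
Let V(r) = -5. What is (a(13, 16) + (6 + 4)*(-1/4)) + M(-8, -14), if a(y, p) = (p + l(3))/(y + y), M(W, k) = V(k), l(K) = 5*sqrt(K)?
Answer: -179/26 + 5*sqrt(3)/26 ≈ -6.5515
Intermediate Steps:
M(W, k) = -5
a(y, p) = (p + 5*sqrt(3))/(2*y) (a(y, p) = (p + 5*sqrt(3))/(y + y) = (p + 5*sqrt(3))/((2*y)) = (p + 5*sqrt(3))*(1/(2*y)) = (p + 5*sqrt(3))/(2*y))
(a(13, 16) + (6 + 4)*(-1/4)) + M(-8, -14) = ((1/2)*(16 + 5*sqrt(3))/13 + (6 + 4)*(-1/4)) - 5 = ((1/2)*(1/13)*(16 + 5*sqrt(3)) + 10*(-1*1/4)) - 5 = ((8/13 + 5*sqrt(3)/26) + 10*(-1/4)) - 5 = ((8/13 + 5*sqrt(3)/26) - 5/2) - 5 = (-49/26 + 5*sqrt(3)/26) - 5 = -179/26 + 5*sqrt(3)/26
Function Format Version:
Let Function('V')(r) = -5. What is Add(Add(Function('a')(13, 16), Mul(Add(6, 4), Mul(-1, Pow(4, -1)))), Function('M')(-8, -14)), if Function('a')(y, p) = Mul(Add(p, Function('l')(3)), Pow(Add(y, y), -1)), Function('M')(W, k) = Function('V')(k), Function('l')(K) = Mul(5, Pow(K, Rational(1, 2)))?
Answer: Add(Rational(-179, 26), Mul(Rational(5, 26), Pow(3, Rational(1, 2)))) ≈ -6.5515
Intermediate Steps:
Function('M')(W, k) = -5
Function('a')(y, p) = Mul(Rational(1, 2), Pow(y, -1), Add(p, Mul(5, Pow(3, Rational(1, 2))))) (Function('a')(y, p) = Mul(Add(p, Mul(5, Pow(3, Rational(1, 2)))), Pow(Add(y, y), -1)) = Mul(Add(p, Mul(5, Pow(3, Rational(1, 2)))), Pow(Mul(2, y), -1)) = Mul(Add(p, Mul(5, Pow(3, Rational(1, 2)))), Mul(Rational(1, 2), Pow(y, -1))) = Mul(Rational(1, 2), Pow(y, -1), Add(p, Mul(5, Pow(3, Rational(1, 2))))))
Add(Add(Function('a')(13, 16), Mul(Add(6, 4), Mul(-1, Pow(4, -1)))), Function('M')(-8, -14)) = Add(Add(Mul(Rational(1, 2), Pow(13, -1), Add(16, Mul(5, Pow(3, Rational(1, 2))))), Mul(Add(6, 4), Mul(-1, Pow(4, -1)))), -5) = Add(Add(Mul(Rational(1, 2), Rational(1, 13), Add(16, Mul(5, Pow(3, Rational(1, 2))))), Mul(10, Mul(-1, Rational(1, 4)))), -5) = Add(Add(Add(Rational(8, 13), Mul(Rational(5, 26), Pow(3, Rational(1, 2)))), Mul(10, Rational(-1, 4))), -5) = Add(Add(Add(Rational(8, 13), Mul(Rational(5, 26), Pow(3, Rational(1, 2)))), Rational(-5, 2)), -5) = Add(Add(Rational(-49, 26), Mul(Rational(5, 26), Pow(3, Rational(1, 2)))), -5) = Add(Rational(-179, 26), Mul(Rational(5, 26), Pow(3, Rational(1, 2))))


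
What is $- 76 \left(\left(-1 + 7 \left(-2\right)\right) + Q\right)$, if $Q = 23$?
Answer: $-608$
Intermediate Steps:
$- 76 \left(\left(-1 + 7 \left(-2\right)\right) + Q\right) = - 76 \left(\left(-1 + 7 \left(-2\right)\right) + 23\right) = - 76 \left(\left(-1 - 14\right) + 23\right) = - 76 \left(-15 + 23\right) = \left(-76\right) 8 = -608$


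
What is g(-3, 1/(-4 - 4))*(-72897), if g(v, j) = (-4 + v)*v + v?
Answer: -1312146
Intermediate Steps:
g(v, j) = v + v*(-4 + v) (g(v, j) = v*(-4 + v) + v = v + v*(-4 + v))
g(-3, 1/(-4 - 4))*(-72897) = -3*(-3 - 3)*(-72897) = -3*(-6)*(-72897) = 18*(-72897) = -1312146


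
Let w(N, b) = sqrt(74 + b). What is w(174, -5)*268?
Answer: 268*sqrt(69) ≈ 2226.2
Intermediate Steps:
w(174, -5)*268 = sqrt(74 - 5)*268 = sqrt(69)*268 = 268*sqrt(69)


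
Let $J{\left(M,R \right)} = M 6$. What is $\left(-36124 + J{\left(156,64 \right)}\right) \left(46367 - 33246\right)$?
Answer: $-461701748$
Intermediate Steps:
$J{\left(M,R \right)} = 6 M$
$\left(-36124 + J{\left(156,64 \right)}\right) \left(46367 - 33246\right) = \left(-36124 + 6 \cdot 156\right) \left(46367 - 33246\right) = \left(-36124 + 936\right) 13121 = \left(-35188\right) 13121 = -461701748$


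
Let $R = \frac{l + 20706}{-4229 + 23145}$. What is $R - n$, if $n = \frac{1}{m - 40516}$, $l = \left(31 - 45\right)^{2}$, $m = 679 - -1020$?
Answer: $\frac{405685925}{367131186} \approx 1.105$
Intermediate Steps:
$m = 1699$ ($m = 679 + 1020 = 1699$)
$l = 196$ ($l = \left(-14\right)^{2} = 196$)
$n = - \frac{1}{38817}$ ($n = \frac{1}{1699 - 40516} = \frac{1}{-38817} = - \frac{1}{38817} \approx -2.5762 \cdot 10^{-5}$)
$R = \frac{10451}{9458}$ ($R = \frac{196 + 20706}{-4229 + 23145} = \frac{20902}{18916} = 20902 \cdot \frac{1}{18916} = \frac{10451}{9458} \approx 1.105$)
$R - n = \frac{10451}{9458} - - \frac{1}{38817} = \frac{10451}{9458} + \frac{1}{38817} = \frac{405685925}{367131186}$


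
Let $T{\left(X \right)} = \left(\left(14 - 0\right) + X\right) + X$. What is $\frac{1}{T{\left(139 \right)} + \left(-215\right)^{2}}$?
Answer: $\frac{1}{46517} \approx 2.1498 \cdot 10^{-5}$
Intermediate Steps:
$T{\left(X \right)} = 14 + 2 X$ ($T{\left(X \right)} = \left(\left(14 + 0\right) + X\right) + X = \left(14 + X\right) + X = 14 + 2 X$)
$\frac{1}{T{\left(139 \right)} + \left(-215\right)^{2}} = \frac{1}{\left(14 + 2 \cdot 139\right) + \left(-215\right)^{2}} = \frac{1}{\left(14 + 278\right) + 46225} = \frac{1}{292 + 46225} = \frac{1}{46517}$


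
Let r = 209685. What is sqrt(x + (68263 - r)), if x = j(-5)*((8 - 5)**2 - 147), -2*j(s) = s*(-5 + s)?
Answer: 2*I*sqrt(34493) ≈ 371.45*I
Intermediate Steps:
j(s) = -s*(-5 + s)/2
x = 3450 (x = ((1/2)*(-5)*(5 - 1*(-5)))*((8 - 5)**2 - 147) = ((1/2)*(-5)*(5 + 5))*(3**2 - 147) = ((1/2)*(-5)*10)*(9 - 147) = -25*(-138) = 3450)
sqrt(x + (68263 - r)) = sqrt(3450 + (68263 - 1*209685)) = sqrt(3450 + (68263 - 209685)) = sqrt(3450 - 141422) = sqrt(-137972) = 2*I*sqrt(34493)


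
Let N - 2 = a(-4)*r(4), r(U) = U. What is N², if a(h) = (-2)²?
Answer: 324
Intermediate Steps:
a(h) = 4
N = 18 (N = 2 + 4*4 = 2 + 16 = 18)
N² = 18² = 324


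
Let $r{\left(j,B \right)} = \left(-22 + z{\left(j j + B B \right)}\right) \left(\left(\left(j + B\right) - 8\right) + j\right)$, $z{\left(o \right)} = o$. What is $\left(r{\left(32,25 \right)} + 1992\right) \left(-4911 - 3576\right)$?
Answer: $-1135382373$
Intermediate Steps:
$r{\left(j,B \right)} = \left(-22 + B^{2} + j^{2}\right) \left(-8 + B + 2 j\right)$ ($r{\left(j,B \right)} = \left(-22 + \left(j j + B B\right)\right) \left(\left(\left(j + B\right) - 8\right) + j\right) = \left(-22 + \left(j^{2} + B^{2}\right)\right) \left(\left(\left(B + j\right) - 8\right) + j\right) = \left(-22 + \left(B^{2} + j^{2}\right)\right) \left(\left(-8 + B + j\right) + j\right) = \left(-22 + B^{2} + j^{2}\right) \left(-8 + B + 2 j\right)$)
$\left(r{\left(32,25 \right)} + 1992\right) \left(-4911 - 3576\right) = \left(\left(176 - 1408 - 550 - 8 \cdot 25^{2} - 8 \cdot 32^{2} + 25 \left(25^{2} + 32^{2}\right) + 2 \cdot 32 \left(25^{2} + 32^{2}\right)\right) + 1992\right) \left(-4911 - 3576\right) = \left(\left(176 - 1408 - 550 - 5000 - 8192 + 25 \left(625 + 1024\right) + 2 \cdot 32 \left(625 + 1024\right)\right) + 1992\right) \left(-8487\right) = \left(\left(176 - 1408 - 550 - 5000 - 8192 + 25 \cdot 1649 + 2 \cdot 32 \cdot 1649\right) + 1992\right) \left(-8487\right) = \left(\left(176 - 1408 - 550 - 5000 - 8192 + 41225 + 105536\right) + 1992\right) \left(-8487\right) = \left(131787 + 1992\right) \left(-8487\right) = 133779 \left(-8487\right) = -1135382373$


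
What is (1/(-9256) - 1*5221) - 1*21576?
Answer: -248033033/9256 ≈ -26797.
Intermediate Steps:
(1/(-9256) - 1*5221) - 1*21576 = (-1/9256 - 5221) - 21576 = -48325577/9256 - 21576 = -248033033/9256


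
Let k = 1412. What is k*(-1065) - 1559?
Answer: -1505339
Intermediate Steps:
k*(-1065) - 1559 = 1412*(-1065) - 1559 = -1503780 - 1559 = -1505339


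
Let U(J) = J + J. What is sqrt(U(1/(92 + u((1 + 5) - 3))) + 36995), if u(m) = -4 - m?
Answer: sqrt(267289045)/85 ≈ 192.34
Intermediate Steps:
U(J) = 2*J
sqrt(U(1/(92 + u((1 + 5) - 3))) + 36995) = sqrt(2/(92 + (-4 - ((1 + 5) - 3))) + 36995) = sqrt(2/(92 + (-4 - (6 - 3))) + 36995) = sqrt(2/(92 + (-4 - 1*3)) + 36995) = sqrt(2/(92 + (-4 - 3)) + 36995) = sqrt(2/(92 - 7) + 36995) = sqrt(2/85 + 36995) = sqrt(3144577/85) = sqrt(267289045)/85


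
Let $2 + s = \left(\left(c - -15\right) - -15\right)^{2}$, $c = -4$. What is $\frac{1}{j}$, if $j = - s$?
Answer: $- \frac{1}{674} \approx -0.0014837$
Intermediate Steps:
$s = 674$ ($s = -2 + \left(\left(-4 - -15\right) - -15\right)^{2} = -2 + \left(\left(-4 + 15\right) + 15\right)^{2} = -2 + \left(11 + 15\right)^{2} = -2 + 26^{2} = -2 + 676 = 674$)
$j = -674$ ($j = \left(-1\right) 674 = -674$)
$\frac{1}{j} = \frac{1}{-674} = - \frac{1}{674}$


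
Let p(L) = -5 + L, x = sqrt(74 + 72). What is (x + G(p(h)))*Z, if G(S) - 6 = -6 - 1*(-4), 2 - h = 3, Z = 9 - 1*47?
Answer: -152 - 38*sqrt(146) ≈ -611.16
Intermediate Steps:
Z = -38 (Z = 9 - 47 = -38)
x = sqrt(146) ≈ 12.083
h = -1 (h = 2 - 1*3 = 2 - 3 = -1)
G(S) = 4 (G(S) = 6 + (-6 - 1*(-4)) = 6 + (-6 + 4) = 6 - 2 = 4)
(x + G(p(h)))*Z = (sqrt(146) + 4)*(-38) = (4 + sqrt(146))*(-38) = -152 - 38*sqrt(146)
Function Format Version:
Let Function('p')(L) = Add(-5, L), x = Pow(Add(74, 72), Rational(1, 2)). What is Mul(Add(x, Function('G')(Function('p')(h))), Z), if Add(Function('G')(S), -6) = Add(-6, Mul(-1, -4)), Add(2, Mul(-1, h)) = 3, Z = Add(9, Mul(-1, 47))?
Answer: Add(-152, Mul(-38, Pow(146, Rational(1, 2)))) ≈ -611.16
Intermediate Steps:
Z = -38 (Z = Add(9, -47) = -38)
x = Pow(146, Rational(1, 2)) ≈ 12.083
h = -1 (h = Add(2, Mul(-1, 3)) = Add(2, -3) = -1)
Function('G')(S) = 4 (Function('G')(S) = Add(6, Add(-6, Mul(-1, -4))) = Add(6, Add(-6, 4)) = Add(6, -2) = 4)
Mul(Add(x, Function('G')(Function('p')(h))), Z) = Mul(Add(Pow(146, Rational(1, 2)), 4), -38) = Mul(Add(4, Pow(146, Rational(1, 2))), -38) = Add(-152, Mul(-38, Pow(146, Rational(1, 2))))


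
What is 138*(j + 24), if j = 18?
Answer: 5796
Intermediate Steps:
138*(j + 24) = 138*(18 + 24) = 138*42 = 5796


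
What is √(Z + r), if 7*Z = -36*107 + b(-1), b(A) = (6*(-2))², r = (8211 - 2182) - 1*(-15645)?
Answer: 19*√2870/7 ≈ 145.41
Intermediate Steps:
r = 21674 (r = 6029 + 15645 = 21674)
b(A) = 144 (b(A) = (-12)² = 144)
Z = -3708/7 (Z = (-36*107 + 144)/7 = (-3852 + 144)/7 = (⅐)*(-3708) = -3708/7 ≈ -529.71)
√(Z + r) = √(-3708/7 + 21674) = √(148010/7) = 19*√2870/7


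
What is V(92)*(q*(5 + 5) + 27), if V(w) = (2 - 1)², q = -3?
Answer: -3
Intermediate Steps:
V(w) = 1 (V(w) = 1² = 1)
V(92)*(q*(5 + 5) + 27) = 1*(-3*(5 + 5) + 27) = 1*(-3*10 + 27) = 1*(-30 + 27) = 1*(-3) = -3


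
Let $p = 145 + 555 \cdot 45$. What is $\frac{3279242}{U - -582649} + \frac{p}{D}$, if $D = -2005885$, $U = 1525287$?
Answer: $\frac{652483098685}{422827720336} \approx 1.5431$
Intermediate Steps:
$p = 25120$ ($p = 145 + 24975 = 25120$)
$\frac{3279242}{U - -582649} + \frac{p}{D} = \frac{3279242}{1525287 - -582649} + \frac{25120}{-2005885} = \frac{3279242}{1525287 + 582649} + 25120 \left(- \frac{1}{2005885}\right) = \frac{3279242}{2107936} - \frac{5024}{401177} = 3279242 \cdot \frac{1}{2107936} - \frac{5024}{401177} = \frac{1639621}{1053968} - \frac{5024}{401177} = \frac{652483098685}{422827720336}$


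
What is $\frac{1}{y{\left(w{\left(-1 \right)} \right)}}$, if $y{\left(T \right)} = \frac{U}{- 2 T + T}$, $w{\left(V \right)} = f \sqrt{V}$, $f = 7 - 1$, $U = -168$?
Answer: $\frac{i}{28} \approx 0.035714 i$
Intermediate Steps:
$f = 6$ ($f = 7 - 1 = 6$)
$w{\left(V \right)} = 6 \sqrt{V}$
$y{\left(T \right)} = \frac{168}{T}$ ($y{\left(T \right)} = - \frac{168}{- 2 T + T} = - \frac{168}{\left(-1\right) T} = - 168 \left(- \frac{1}{T}\right) = \frac{168}{T}$)
$\frac{1}{y{\left(w{\left(-1 \right)} \right)}} = \frac{1}{168 \frac{1}{6 \sqrt{-1}}} = \frac{1}{168 \frac{1}{6 i}} = \frac{1}{168 \left(- \frac{i}{6}\right)} = \frac{1}{\left(-28\right) i} = \frac{i}{28}$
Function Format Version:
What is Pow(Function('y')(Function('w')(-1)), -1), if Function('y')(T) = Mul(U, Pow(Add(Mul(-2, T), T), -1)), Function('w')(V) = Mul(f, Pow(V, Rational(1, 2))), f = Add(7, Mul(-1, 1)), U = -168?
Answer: Mul(Rational(1, 28), I) ≈ Mul(0.035714, I)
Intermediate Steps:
f = 6 (f = Add(7, -1) = 6)
Function('w')(V) = Mul(6, Pow(V, Rational(1, 2)))
Function('y')(T) = Mul(168, Pow(T, -1)) (Function('y')(T) = Mul(-168, Pow(Add(Mul(-2, T), T), -1)) = Mul(-168, Pow(Mul(-1, T), -1)) = Mul(-168, Mul(-1, Pow(T, -1))) = Mul(168, Pow(T, -1)))
Pow(Function('y')(Function('w')(-1)), -1) = Pow(Mul(168, Pow(Mul(6, Pow(-1, Rational(1, 2))), -1)), -1) = Pow(Mul(168, Pow(Mul(6, I), -1)), -1) = Pow(Mul(168, Mul(Rational(-1, 6), I)), -1) = Pow(Mul(-28, I), -1) = Mul(Rational(1, 28), I)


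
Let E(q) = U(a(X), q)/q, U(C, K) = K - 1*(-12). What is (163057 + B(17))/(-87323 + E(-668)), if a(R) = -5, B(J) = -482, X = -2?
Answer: -27150025/14582777 ≈ -1.8618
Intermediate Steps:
U(C, K) = 12 + K (U(C, K) = K + 12 = 12 + K)
E(q) = (12 + q)/q
(163057 + B(17))/(-87323 + E(-668)) = (163057 - 482)/(-87323 + (12 - 668)/(-668)) = 162575/(-87323 - 1/668*(-656)) = 162575/(-87323 + 164/167) = 162575/(-14582777/167) = 162575*(-167/14582777) = -27150025/14582777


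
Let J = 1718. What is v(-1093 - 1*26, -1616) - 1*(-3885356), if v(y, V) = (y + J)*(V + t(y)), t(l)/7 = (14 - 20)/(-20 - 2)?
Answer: 32103671/11 ≈ 2.9185e+6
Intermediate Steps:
t(l) = 21/11 (t(l) = 7*((14 - 20)/(-20 - 2)) = 7*(-6/(-22)) = 7*(-6*(-1/22)) = 7*(3/11) = 21/11)
v(y, V) = (1718 + y)*(21/11 + V) (v(y, V) = (y + 1718)*(V + 21/11) = (1718 + y)*(21/11 + V))
v(-1093 - 1*26, -1616) - 1*(-3885356) = (36078/11 + 1718*(-1616) + 21*(-1093 - 1*26)/11 - 1616*(-1093 - 1*26)) - 1*(-3885356) = (36078/11 - 2776288 + 21*(-1093 - 26)/11 - 1616*(-1093 - 26)) + 3885356 = (36078/11 - 2776288 + (21/11)*(-1119) - 1616*(-1119)) + 3885356 = (36078/11 - 2776288 - 23499/11 + 1808304) + 3885356 = -10635245/11 + 3885356 = 32103671/11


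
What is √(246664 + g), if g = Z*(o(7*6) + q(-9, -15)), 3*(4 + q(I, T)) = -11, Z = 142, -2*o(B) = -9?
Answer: √2215929/3 ≈ 496.20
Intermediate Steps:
o(B) = 9/2 (o(B) = -½*(-9) = 9/2)
q(I, T) = -23/3 (q(I, T) = -4 + (⅓)*(-11) = -4 - 11/3 = -23/3)
g = -1349/3 (g = 142*(9/2 - 23/3) = 142*(-19/6) = -1349/3 ≈ -449.67)
√(246664 + g) = √(246664 - 1349/3) = √(738643/3) = √2215929/3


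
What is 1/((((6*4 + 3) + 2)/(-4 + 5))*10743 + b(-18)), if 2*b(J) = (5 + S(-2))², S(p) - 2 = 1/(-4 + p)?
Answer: 72/22433065 ≈ 3.2095e-6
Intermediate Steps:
S(p) = 2 + 1/(-4 + p)
b(J) = 1681/72 (b(J) = (5 + (-7 + 2*(-2))/(-4 - 2))²/2 = (5 + (-7 - 4)/(-6))²/2 = (5 - ⅙*(-11))²/2 = (5 + 11/6)²/2 = (41/6)²/2 = (½)*(1681/36) = 1681/72)
1/((((6*4 + 3) + 2)/(-4 + 5))*10743 + b(-18)) = 1/((((6*4 + 3) + 2)/(-4 + 5))*10743 + 1681/72) = 1/((((24 + 3) + 2)/1)*10743 + 1681/72) = 1/(((27 + 2)*1)*10743 + 1681/72) = 1/((29*1)*10743 + 1681/72) = 1/(29*10743 + 1681/72) = 1/(311547 + 1681/72) = 1/(22433065/72) = 72/22433065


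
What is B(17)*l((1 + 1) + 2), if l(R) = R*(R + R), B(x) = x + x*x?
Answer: 9792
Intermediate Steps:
B(x) = x + x²
l(R) = 2*R² (l(R) = R*(2*R) = 2*R²)
B(17)*l((1 + 1) + 2) = (17*(1 + 17))*(2*((1 + 1) + 2)²) = (17*18)*(2*(2 + 2)²) = 306*(2*4²) = 306*(2*16) = 306*32 = 9792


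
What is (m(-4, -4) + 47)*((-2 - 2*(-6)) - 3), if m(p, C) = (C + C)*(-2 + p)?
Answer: 665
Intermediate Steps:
m(p, C) = 2*C*(-2 + p) (m(p, C) = (2*C)*(-2 + p) = 2*C*(-2 + p))
(m(-4, -4) + 47)*((-2 - 2*(-6)) - 3) = (2*(-4)*(-2 - 4) + 47)*((-2 - 2*(-6)) - 3) = (2*(-4)*(-6) + 47)*((-2 + 12) - 3) = (48 + 47)*(10 - 3) = 95*7 = 665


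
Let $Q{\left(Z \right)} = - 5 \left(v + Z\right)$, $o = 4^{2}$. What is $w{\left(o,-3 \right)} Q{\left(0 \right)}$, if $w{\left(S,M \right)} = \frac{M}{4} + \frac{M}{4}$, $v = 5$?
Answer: $\frac{75}{2} \approx 37.5$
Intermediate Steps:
$o = 16$
$Q{\left(Z \right)} = -25 - 5 Z$ ($Q{\left(Z \right)} = - 5 \left(5 + Z\right) = -25 - 5 Z$)
$w{\left(S,M \right)} = \frac{M}{2}$ ($w{\left(S,M \right)} = M \frac{1}{4} + M \frac{1}{4} = \frac{M}{4} + \frac{M}{4} = \frac{M}{2}$)
$w{\left(o,-3 \right)} Q{\left(0 \right)} = \frac{1}{2} \left(-3\right) \left(-25 - 0\right) = - \frac{3 \left(-25 + 0\right)}{2} = \left(- \frac{3}{2}\right) \left(-25\right) = \frac{75}{2}$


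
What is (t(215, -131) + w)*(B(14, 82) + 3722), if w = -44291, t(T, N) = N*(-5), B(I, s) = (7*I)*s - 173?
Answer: -505523060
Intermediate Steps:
B(I, s) = -173 + 7*I*s (B(I, s) = 7*I*s - 173 = -173 + 7*I*s)
t(T, N) = -5*N
(t(215, -131) + w)*(B(14, 82) + 3722) = (-5*(-131) - 44291)*((-173 + 7*14*82) + 3722) = (655 - 44291)*((-173 + 8036) + 3722) = -43636*(7863 + 3722) = -43636*11585 = -505523060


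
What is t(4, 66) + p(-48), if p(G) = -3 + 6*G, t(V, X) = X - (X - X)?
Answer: -225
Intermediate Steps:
t(V, X) = X (t(V, X) = X - 1*0 = X + 0 = X)
t(4, 66) + p(-48) = 66 + (-3 + 6*(-48)) = 66 + (-3 - 288) = 66 - 291 = -225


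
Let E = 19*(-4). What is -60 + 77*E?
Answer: -5912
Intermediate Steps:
E = -76
-60 + 77*E = -60 + 77*(-76) = -60 - 5852 = -5912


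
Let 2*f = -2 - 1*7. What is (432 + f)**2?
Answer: 731025/4 ≈ 1.8276e+5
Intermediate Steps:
f = -9/2 (f = (-2 - 1*7)/2 = (-2 - 7)/2 = (1/2)*(-9) = -9/2 ≈ -4.5000)
(432 + f)**2 = (432 - 9/2)**2 = (855/2)**2 = 731025/4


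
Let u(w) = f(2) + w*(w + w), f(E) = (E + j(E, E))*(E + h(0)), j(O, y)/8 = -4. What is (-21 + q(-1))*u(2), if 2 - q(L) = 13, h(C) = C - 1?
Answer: 704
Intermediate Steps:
h(C) = -1 + C
j(O, y) = -32 (j(O, y) = 8*(-4) = -32)
q(L) = -11 (q(L) = 2 - 1*13 = 2 - 13 = -11)
f(E) = (-1 + E)*(-32 + E) (f(E) = (E - 32)*(E + (-1 + 0)) = (-32 + E)*(E - 1) = (-32 + E)*(-1 + E) = (-1 + E)*(-32 + E))
u(w) = -30 + 2*w**2 (u(w) = (32 + 2**2 - 33*2) + w*(w + w) = (32 + 4 - 66) + w*(2*w) = -30 + 2*w**2)
(-21 + q(-1))*u(2) = (-21 - 11)*(-30 + 2*2**2) = -32*(-30 + 2*4) = -32*(-30 + 8) = -32*(-22) = 704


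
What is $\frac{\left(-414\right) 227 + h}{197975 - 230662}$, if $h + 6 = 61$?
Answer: $\frac{93923}{32687} \approx 2.8734$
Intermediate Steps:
$h = 55$ ($h = -6 + 61 = 55$)
$\frac{\left(-414\right) 227 + h}{197975 - 230662} = \frac{\left(-414\right) 227 + 55}{197975 - 230662} = \frac{-93978 + 55}{197975 - 230662} = - \frac{93923}{-32687} = \left(-93923\right) \left(- \frac{1}{32687}\right) = \frac{93923}{32687}$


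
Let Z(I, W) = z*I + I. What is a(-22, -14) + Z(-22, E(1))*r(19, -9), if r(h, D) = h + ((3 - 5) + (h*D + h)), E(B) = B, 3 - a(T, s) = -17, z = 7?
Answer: 23780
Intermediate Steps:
a(T, s) = 20 (a(T, s) = 3 - 1*(-17) = 3 + 17 = 20)
r(h, D) = -2 + 2*h + D*h (r(h, D) = h + (-2 + (D*h + h)) = h + (-2 + (h + D*h)) = h + (-2 + h + D*h) = -2 + 2*h + D*h)
Z(I, W) = 8*I (Z(I, W) = 7*I + I = 8*I)
a(-22, -14) + Z(-22, E(1))*r(19, -9) = 20 + (8*(-22))*(-2 + 2*19 - 9*19) = 20 - 176*(-2 + 38 - 171) = 20 - 176*(-135) = 20 + 23760 = 23780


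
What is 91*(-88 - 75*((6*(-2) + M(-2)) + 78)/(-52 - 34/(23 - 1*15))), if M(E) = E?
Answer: -728/3 ≈ -242.67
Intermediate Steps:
91*(-88 - 75*((6*(-2) + M(-2)) + 78)/(-52 - 34/(23 - 1*15))) = 91*(-88 - 75*((6*(-2) - 2) + 78)/(-52 - 34/(23 - 1*15))) = 91*(-88 - 75*((-12 - 2) + 78)/(-52 - 34/(23 - 15))) = 91*(-88 - 75*(-14 + 78)/(-52 - 34/8)) = 91*(-88 - 75*64/(-52 - 34*1/8)) = 91*(-88 - 75*64/(-52 - 17/4)) = 91*(-88 - 75/((-225/4*1/64))) = 91*(-88 - 75/(-225/256)) = 91*(-88 - 75*(-256/225)) = 91*(-88 + 256/3) = 91*(-8/3) = -728/3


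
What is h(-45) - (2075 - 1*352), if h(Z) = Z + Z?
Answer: -1813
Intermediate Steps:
h(Z) = 2*Z
h(-45) - (2075 - 1*352) = 2*(-45) - (2075 - 1*352) = -90 - (2075 - 352) = -90 - 1*1723 = -90 - 1723 = -1813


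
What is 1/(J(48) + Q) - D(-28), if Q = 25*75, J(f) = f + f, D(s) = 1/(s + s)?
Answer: 2027/110376 ≈ 0.018364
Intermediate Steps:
D(s) = 1/(2*s)
J(f) = 2*f
Q = 1875
1/(J(48) + Q) - D(-28) = 1/(2*48 + 1875) - 1/(2*(-28)) = 1/(96 + 1875) - (-1)/(2*28) = 1/1971 - 1*(-1/56) = 1/1971 + 1/56 = 2027/110376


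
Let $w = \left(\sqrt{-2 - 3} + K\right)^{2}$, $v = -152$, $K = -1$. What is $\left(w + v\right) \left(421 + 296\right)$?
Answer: $-111852 - 1434 i \sqrt{5} \approx -1.1185 \cdot 10^{5} - 3206.5 i$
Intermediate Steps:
$w = \left(-1 + i \sqrt{5}\right)^{2}$ ($w = \left(\sqrt{-2 - 3} - 1\right)^{2} = \left(\sqrt{-5} - 1\right)^{2} = \left(i \sqrt{5} - 1\right)^{2} = \left(-1 + i \sqrt{5}\right)^{2} \approx -4.0 - 4.4721 i$)
$\left(w + v\right) \left(421 + 296\right) = \left(\left(1 - i \sqrt{5}\right)^{2} - 152\right) \left(421 + 296\right) = \left(-152 + \left(1 - i \sqrt{5}\right)^{2}\right) 717 = -108984 + 717 \left(1 - i \sqrt{5}\right)^{2}$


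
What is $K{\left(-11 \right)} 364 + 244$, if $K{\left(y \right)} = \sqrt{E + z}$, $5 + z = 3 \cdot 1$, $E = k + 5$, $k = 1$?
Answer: $972$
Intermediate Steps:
$E = 6$ ($E = 1 + 5 = 6$)
$z = -2$ ($z = -5 + 3 \cdot 1 = -5 + 3 = -2$)
$K{\left(y \right)} = 2$ ($K{\left(y \right)} = \sqrt{6 - 2} = \sqrt{4} = 2$)
$K{\left(-11 \right)} 364 + 244 = 2 \cdot 364 + 244 = 728 + 244 = 972$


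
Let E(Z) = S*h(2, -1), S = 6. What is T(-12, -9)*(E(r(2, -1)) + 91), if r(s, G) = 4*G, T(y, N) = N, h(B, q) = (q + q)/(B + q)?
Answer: -711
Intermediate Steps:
h(B, q) = 2*q/(B + q) (h(B, q) = (2*q)/(B + q) = 2*q/(B + q))
E(Z) = -12 (E(Z) = 6*(2*(-1)/(2 - 1)) = 6*(2*(-1)/1) = 6*(2*(-1)*1) = 6*(-2) = -12)
T(-12, -9)*(E(r(2, -1)) + 91) = -9*(-12 + 91) = -9*79 = -711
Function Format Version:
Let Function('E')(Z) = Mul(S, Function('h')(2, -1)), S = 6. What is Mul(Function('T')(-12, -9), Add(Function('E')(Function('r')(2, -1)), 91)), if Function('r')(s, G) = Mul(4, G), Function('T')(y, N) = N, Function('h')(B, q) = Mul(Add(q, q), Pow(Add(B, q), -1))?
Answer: -711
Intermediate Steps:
Function('h')(B, q) = Mul(2, q, Pow(Add(B, q), -1)) (Function('h')(B, q) = Mul(Mul(2, q), Pow(Add(B, q), -1)) = Mul(2, q, Pow(Add(B, q), -1)))
Function('E')(Z) = -12 (Function('E')(Z) = Mul(6, Mul(2, -1, Pow(Add(2, -1), -1))) = Mul(6, Mul(2, -1, Pow(1, -1))) = Mul(6, Mul(2, -1, 1)) = Mul(6, -2) = -12)
Mul(Function('T')(-12, -9), Add(Function('E')(Function('r')(2, -1)), 91)) = Mul(-9, Add(-12, 91)) = Mul(-9, 79) = -711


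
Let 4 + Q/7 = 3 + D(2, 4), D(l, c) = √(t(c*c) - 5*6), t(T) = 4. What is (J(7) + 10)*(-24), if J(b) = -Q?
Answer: -408 + 168*I*√26 ≈ -408.0 + 856.64*I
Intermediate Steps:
D(l, c) = I*√26 (D(l, c) = √(4 - 5*6) = √(4 - 30) = √(-26) = I*√26)
Q = -7 + 7*I*√26 (Q = -28 + 7*(3 + I*√26) = -28 + (21 + 7*I*√26) = -7 + 7*I*√26 ≈ -7.0 + 35.693*I)
J(b) = 7 - 7*I*√26 (J(b) = -(-7 + 7*I*√26) = 7 - 7*I*√26)
(J(7) + 10)*(-24) = ((7 - 7*I*√26) + 10)*(-24) = (17 - 7*I*√26)*(-24) = -408 + 168*I*√26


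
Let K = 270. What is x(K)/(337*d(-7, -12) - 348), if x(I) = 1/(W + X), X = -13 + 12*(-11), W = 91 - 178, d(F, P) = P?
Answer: 1/1018944 ≈ 9.8141e-7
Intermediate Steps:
W = -87
X = -145 (X = -13 - 132 = -145)
x(I) = -1/232 (x(I) = 1/(-87 - 145) = 1/(-232) = -1/232)
x(K)/(337*d(-7, -12) - 348) = -1/(232*(337*(-12) - 348)) = -1/(232*(-4044 - 348)) = -1/232/(-4392) = -1/232*(-1/4392) = 1/1018944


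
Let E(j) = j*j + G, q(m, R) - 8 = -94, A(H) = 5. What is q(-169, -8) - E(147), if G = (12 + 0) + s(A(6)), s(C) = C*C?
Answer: -21732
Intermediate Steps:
s(C) = C²
G = 37 (G = (12 + 0) + 5² = 12 + 25 = 37)
q(m, R) = -86 (q(m, R) = 8 - 94 = -86)
E(j) = 37 + j² (E(j) = j*j + 37 = j² + 37 = 37 + j²)
q(-169, -8) - E(147) = -86 - (37 + 147²) = -86 - (37 + 21609) = -86 - 1*21646 = -86 - 21646 = -21732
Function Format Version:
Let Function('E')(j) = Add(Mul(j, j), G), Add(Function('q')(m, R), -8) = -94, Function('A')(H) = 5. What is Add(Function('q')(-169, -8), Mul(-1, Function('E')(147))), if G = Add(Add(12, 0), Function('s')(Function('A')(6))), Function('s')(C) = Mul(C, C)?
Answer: -21732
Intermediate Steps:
Function('s')(C) = Pow(C, 2)
G = 37 (G = Add(Add(12, 0), Pow(5, 2)) = Add(12, 25) = 37)
Function('q')(m, R) = -86 (Function('q')(m, R) = Add(8, -94) = -86)
Function('E')(j) = Add(37, Pow(j, 2)) (Function('E')(j) = Add(Mul(j, j), 37) = Add(Pow(j, 2), 37) = Add(37, Pow(j, 2)))
Add(Function('q')(-169, -8), Mul(-1, Function('E')(147))) = Add(-86, Mul(-1, Add(37, Pow(147, 2)))) = Add(-86, Mul(-1, Add(37, 21609))) = Add(-86, Mul(-1, 21646)) = Add(-86, -21646) = -21732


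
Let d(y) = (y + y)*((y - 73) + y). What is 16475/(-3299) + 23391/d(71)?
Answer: -1221089/468458 ≈ -2.6066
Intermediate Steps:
d(y) = 2*y*(-73 + 2*y) (d(y) = (2*y)*((-73 + y) + y) = (2*y)*(-73 + 2*y) = 2*y*(-73 + 2*y))
16475/(-3299) + 23391/d(71) = 16475/(-3299) + 23391/((2*71*(-73 + 2*71))) = 16475*(-1/3299) + 23391/((2*71*(-73 + 142))) = -16475/3299 + 23391/((2*71*69)) = -16475/3299 + 23391/9798 = -16475/3299 + 23391*(1/9798) = -16475/3299 + 339/142 = -1221089/468458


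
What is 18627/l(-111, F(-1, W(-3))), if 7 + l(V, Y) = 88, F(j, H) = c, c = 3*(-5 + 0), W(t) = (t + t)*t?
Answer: 6209/27 ≈ 229.96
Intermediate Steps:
W(t) = 2*t² (W(t) = (2*t)*t = 2*t²)
c = -15 (c = 3*(-5) = -15)
F(j, H) = -15
l(V, Y) = 81 (l(V, Y) = -7 + 88 = 81)
18627/l(-111, F(-1, W(-3))) = 18627/81 = 18627*(1/81) = 6209/27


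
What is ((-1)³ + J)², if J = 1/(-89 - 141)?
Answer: 53361/52900 ≈ 1.0087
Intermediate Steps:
J = -1/230 (J = 1/(-230) = -1/230 ≈ -0.0043478)
((-1)³ + J)² = ((-1)³ - 1/230)² = (-1 - 1/230)² = (-231/230)² = 53361/52900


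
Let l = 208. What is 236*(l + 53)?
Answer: 61596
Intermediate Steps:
236*(l + 53) = 236*(208 + 53) = 236*261 = 61596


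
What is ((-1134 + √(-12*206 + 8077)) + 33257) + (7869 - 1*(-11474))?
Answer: 51466 + √5605 ≈ 51541.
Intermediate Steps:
((-1134 + √(-12*206 + 8077)) + 33257) + (7869 - 1*(-11474)) = ((-1134 + √(-2472 + 8077)) + 33257) + (7869 + 11474) = ((-1134 + √5605) + 33257) + 19343 = (32123 + √5605) + 19343 = 51466 + √5605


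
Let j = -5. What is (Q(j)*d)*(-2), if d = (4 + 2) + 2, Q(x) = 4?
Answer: -64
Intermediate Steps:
d = 8 (d = 6 + 2 = 8)
(Q(j)*d)*(-2) = (4*8)*(-2) = 32*(-2) = -64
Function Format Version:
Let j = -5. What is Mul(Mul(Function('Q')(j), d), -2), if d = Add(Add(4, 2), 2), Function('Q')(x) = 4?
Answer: -64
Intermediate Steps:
d = 8 (d = Add(6, 2) = 8)
Mul(Mul(Function('Q')(j), d), -2) = Mul(Mul(4, 8), -2) = Mul(32, -2) = -64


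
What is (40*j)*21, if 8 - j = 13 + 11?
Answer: -13440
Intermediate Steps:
j = -16 (j = 8 - (13 + 11) = 8 - 1*24 = 8 - 24 = -16)
(40*j)*21 = (40*(-16))*21 = -640*21 = -13440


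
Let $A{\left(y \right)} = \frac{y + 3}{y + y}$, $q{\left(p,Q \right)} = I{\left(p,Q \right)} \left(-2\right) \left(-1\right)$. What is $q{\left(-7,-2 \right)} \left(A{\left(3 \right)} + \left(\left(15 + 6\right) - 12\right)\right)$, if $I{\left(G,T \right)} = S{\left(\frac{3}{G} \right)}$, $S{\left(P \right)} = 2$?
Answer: $40$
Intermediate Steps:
$I{\left(G,T \right)} = 2$
$q{\left(p,Q \right)} = 4$ ($q{\left(p,Q \right)} = 2 \left(-2\right) \left(-1\right) = \left(-4\right) \left(-1\right) = 4$)
$A{\left(y \right)} = \frac{3 + y}{2 y}$
$q{\left(-7,-2 \right)} \left(A{\left(3 \right)} + \left(\left(15 + 6\right) - 12\right)\right) = 4 \left(\frac{3 + 3}{2 \cdot 3} + \left(\left(15 + 6\right) - 12\right)\right) = 4 \left(\frac{1}{2} \cdot \frac{1}{3} \cdot 6 + \left(21 - 12\right)\right) = 4 \left(1 + 9\right) = 4 \cdot 10 = 40$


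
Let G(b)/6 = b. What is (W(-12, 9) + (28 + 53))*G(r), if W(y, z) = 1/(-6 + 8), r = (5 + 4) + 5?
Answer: 6846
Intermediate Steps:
r = 14 (r = 9 + 5 = 14)
G(b) = 6*b
W(y, z) = ½ (W(y, z) = 1/2 = ½)
(W(-12, 9) + (28 + 53))*G(r) = (½ + (28 + 53))*(6*14) = (½ + 81)*84 = (163/2)*84 = 6846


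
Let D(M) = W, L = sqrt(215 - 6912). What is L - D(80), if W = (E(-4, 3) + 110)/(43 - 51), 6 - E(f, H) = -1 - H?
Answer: 15 + I*sqrt(6697) ≈ 15.0 + 81.835*I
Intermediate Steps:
E(f, H) = 7 + H (E(f, H) = 6 - (-1 - H) = 6 + (1 + H) = 7 + H)
L = I*sqrt(6697) (L = sqrt(-6697) = I*sqrt(6697) ≈ 81.835*I)
W = -15 (W = ((7 + 3) + 110)/(43 - 51) = (10 + 110)/(-8) = 120*(-1/8) = -15)
D(M) = -15
L - D(80) = I*sqrt(6697) - 1*(-15) = I*sqrt(6697) + 15 = 15 + I*sqrt(6697)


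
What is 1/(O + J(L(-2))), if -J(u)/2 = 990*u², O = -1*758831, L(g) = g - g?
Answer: -1/758831 ≈ -1.3178e-6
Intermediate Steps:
L(g) = 0
O = -758831
J(u) = -1980*u²
1/(O + J(L(-2))) = 1/(-758831 - 1980*0²) = 1/(-758831 - 1980*0) = 1/(-758831 + 0) = 1/(-758831) = -1/758831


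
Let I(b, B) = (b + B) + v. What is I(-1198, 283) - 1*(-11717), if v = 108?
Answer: 10910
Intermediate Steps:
I(b, B) = 108 + B + b (I(b, B) = (b + B) + 108 = (B + b) + 108 = 108 + B + b)
I(-1198, 283) - 1*(-11717) = (108 + 283 - 1198) - 1*(-11717) = -807 + 11717 = 10910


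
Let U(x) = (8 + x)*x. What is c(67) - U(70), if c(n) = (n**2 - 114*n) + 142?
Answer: -8467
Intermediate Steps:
U(x) = x*(8 + x)
c(n) = 142 + n**2 - 114*n
c(67) - U(70) = (142 + 67**2 - 114*67) - 70*(8 + 70) = (142 + 4489 - 7638) - 70*78 = -3007 - 1*5460 = -3007 - 5460 = -8467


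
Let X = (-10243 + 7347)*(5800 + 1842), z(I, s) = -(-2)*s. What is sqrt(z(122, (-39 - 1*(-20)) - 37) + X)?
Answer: 4*I*sqrt(1383209) ≈ 4704.4*I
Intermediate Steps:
z(I, s) = 2*s
X = -22131232 (X = -2896*7642 = -22131232)
sqrt(z(122, (-39 - 1*(-20)) - 37) + X) = sqrt(2*((-39 - 1*(-20)) - 37) - 22131232) = sqrt(2*((-39 + 20) - 37) - 22131232) = sqrt(2*(-19 - 37) - 22131232) = sqrt(2*(-56) - 22131232) = sqrt(-112 - 22131232) = sqrt(-22131344) = 4*I*sqrt(1383209)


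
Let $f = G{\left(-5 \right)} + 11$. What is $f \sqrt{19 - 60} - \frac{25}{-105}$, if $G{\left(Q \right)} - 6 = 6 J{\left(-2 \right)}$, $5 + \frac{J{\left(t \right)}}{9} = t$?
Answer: $\frac{5}{21} - 361 i \sqrt{41} \approx 0.2381 - 2311.5 i$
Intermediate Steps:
$J{\left(t \right)} = -45 + 9 t$
$G{\left(Q \right)} = -372$ ($G{\left(Q \right)} = 6 + 6 \left(-45 + 9 \left(-2\right)\right) = 6 + 6 \left(-45 - 18\right) = 6 + 6 \left(-63\right) = 6 - 378 = -372$)
$f = -361$ ($f = -372 + 11 = -361$)
$f \sqrt{19 - 60} - \frac{25}{-105} = - 361 \sqrt{19 - 60} - \frac{25}{-105} = - 361 \sqrt{-41} - - \frac{5}{21} = - 361 i \sqrt{41} + \frac{5}{21} = \frac{5}{21} - 361 i \sqrt{41}$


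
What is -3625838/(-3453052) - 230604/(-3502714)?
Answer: 3374140281935/3023763395782 ≈ 1.1159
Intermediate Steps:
-3625838/(-3453052) - 230604/(-3502714) = -3625838*(-1/3453052) - 230604*(-1/3502714) = 1812919/1726526 + 115302/1751357 = 3374140281935/3023763395782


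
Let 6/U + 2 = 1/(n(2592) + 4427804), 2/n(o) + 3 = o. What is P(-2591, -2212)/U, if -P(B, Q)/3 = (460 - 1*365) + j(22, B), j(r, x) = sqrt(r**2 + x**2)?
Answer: 2178080820065/22927169116 + 22927166527*sqrt(6713765)/22927169116 ≈ 2686.1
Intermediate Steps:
n(o) = 2/(-3 + o)
P(B, Q) = -285 - 3*sqrt(484 + B**2) (P(B, Q) = -3*((460 - 1*365) + sqrt(22**2 + B**2)) = -3*((460 - 365) + sqrt(484 + B**2)) = -3*(95 + sqrt(484 + B**2)) = -285 - 3*sqrt(484 + B**2))
U = -68781507348/22927166527 (U = 6/(-2 + 1/(2/(-3 + 2592) + 4427804)) = 6/(-2 + 1/(2/2589 + 4427804)) = 6/(-2 + 1/(11463584558/2589)) = 6/(-2 + 2589/11463584558) = 6/(-22927166527/11463584558) = 6*(-11463584558/22927166527) = -68781507348/22927166527 ≈ -3.0000)
P(-2591, -2212)/U = (-285 - 3*sqrt(484 + (-2591)**2))/(-68781507348/22927166527) = (-285 - 3*sqrt(484 + 6713281))*(-22927166527/68781507348) = (-285 - 3*sqrt(6713765))*(-22927166527/68781507348) = 2178080820065/22927169116 + 22927166527*sqrt(6713765)/22927169116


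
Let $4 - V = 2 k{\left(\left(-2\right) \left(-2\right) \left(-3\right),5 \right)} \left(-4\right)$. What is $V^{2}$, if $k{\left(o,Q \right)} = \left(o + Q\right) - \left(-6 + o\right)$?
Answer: $8464$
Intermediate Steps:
$k{\left(o,Q \right)} = 6 + Q$ ($k{\left(o,Q \right)} = \left(Q + o\right) - \left(-6 + o\right) = 6 + Q$)
$V = 92$ ($V = 4 - 2 \left(6 + 5\right) \left(-4\right) = 4 - 2 \cdot 11 \left(-4\right) = 4 - 22 \left(-4\right) = 4 - -88 = 4 + 88 = 92$)
$V^{2} = 92^{2} = 8464$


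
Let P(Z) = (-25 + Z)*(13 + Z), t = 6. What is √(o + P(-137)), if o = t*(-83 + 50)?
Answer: 3*√2210 ≈ 141.03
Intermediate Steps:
o = -198 (o = 6*(-83 + 50) = 6*(-33) = -198)
√(o + P(-137)) = √(-198 + (-325 + (-137)² - 12*(-137))) = √(-198 + (-325 + 18769 + 1644)) = √(-198 + 20088) = √19890 = 3*√2210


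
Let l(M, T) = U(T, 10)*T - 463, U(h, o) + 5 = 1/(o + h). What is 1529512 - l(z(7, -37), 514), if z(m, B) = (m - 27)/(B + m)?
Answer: 401526533/262 ≈ 1.5325e+6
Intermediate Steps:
U(h, o) = -5 + 1/(h + o) (U(h, o) = -5 + 1/(o + h) = -5 + 1/(h + o))
z(m, B) = (-27 + m)/(B + m)
l(M, T) = -463 + T*(-49 - 5*T)/(10 + T) (l(M, T) = ((1 - 5*T - 5*10)/(T + 10))*T - 463 = ((1 - 5*T - 50)/(10 + T))*T - 463 = ((-49 - 5*T)/(10 + T))*T - 463 = T*(-49 - 5*T)/(10 + T) - 463 = -463 + T*(-49 - 5*T)/(10 + T))
1529512 - l(z(7, -37), 514) = 1529512 - (-4630 - 512*514 - 5*514²)/(10 + 514) = 1529512 - (-4630 - 263168 - 5*264196)/524 = 1529512 - (-4630 - 263168 - 1320980)/524 = 1529512 - (-1588778)/524 = 1529512 - 1*(-794389/262) = 1529512 + 794389/262 = 401526533/262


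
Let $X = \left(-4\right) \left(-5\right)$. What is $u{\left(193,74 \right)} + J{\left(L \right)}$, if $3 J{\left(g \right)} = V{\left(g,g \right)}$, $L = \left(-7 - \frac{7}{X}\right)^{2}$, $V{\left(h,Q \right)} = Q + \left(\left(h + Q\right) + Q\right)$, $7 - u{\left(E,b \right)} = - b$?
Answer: $\frac{15303}{100} \approx 153.03$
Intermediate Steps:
$X = 20$
$u{\left(E,b \right)} = 7 + b$ ($u{\left(E,b \right)} = 7 - - b = 7 + b$)
$V{\left(h,Q \right)} = h + 3 Q$ ($V{\left(h,Q \right)} = Q + \left(\left(Q + h\right) + Q\right) = Q + \left(h + 2 Q\right) = h + 3 Q$)
$L = \frac{21609}{400}$ ($L = \left(-7 - \frac{7}{20}\right)^{2} = \left(- \frac{147}{20}\right)^{2} = \frac{21609}{400} \approx 54.023$)
$J{\left(g \right)} = \frac{4 g}{3}$ ($J{\left(g \right)} = \frac{g + 3 g}{3} = \frac{4 g}{3}$)
$u{\left(193,74 \right)} + J{\left(L \right)} = \left(7 + 74\right) + \frac{4}{3} \cdot \frac{21609}{400} = 81 + \frac{7203}{100} = \frac{15303}{100}$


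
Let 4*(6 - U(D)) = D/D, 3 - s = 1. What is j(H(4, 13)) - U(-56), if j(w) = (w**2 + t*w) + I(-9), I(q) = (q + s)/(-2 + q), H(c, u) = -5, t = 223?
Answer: -48185/44 ≈ -1095.1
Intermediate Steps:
s = 2 (s = 3 - 1*1 = 3 - 1 = 2)
I(q) = (2 + q)/(-2 + q) (I(q) = (q + 2)/(-2 + q) = (2 + q)/(-2 + q))
U(D) = 23/4 (U(D) = 6 - D/(4*D) = 6 - 1/4*1 = 6 - 1/4 = 23/4)
j(w) = 7/11 + w**2 + 223*w (j(w) = (w**2 + 223*w) + (2 - 9)/(-2 - 9) = (w**2 + 223*w) - 7/(-11) = (w**2 + 223*w) - 1/11*(-7) = (w**2 + 223*w) + 7/11 = 7/11 + w**2 + 223*w)
j(H(4, 13)) - U(-56) = (7/11 + (-5)**2 + 223*(-5)) - 1*23/4 = (7/11 + 25 - 1115) - 23/4 = -11983/11 - 23/4 = -48185/44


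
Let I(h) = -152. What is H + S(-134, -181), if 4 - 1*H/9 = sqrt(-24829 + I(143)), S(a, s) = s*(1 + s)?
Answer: 32616 - 9*I*sqrt(24981) ≈ 32616.0 - 1422.5*I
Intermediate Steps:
H = 36 - 9*I*sqrt(24981) (H = 36 - 9*sqrt(-24829 - 152) = 36 - 9*I*sqrt(24981) ≈ 36.0 - 1422.5*I)
H + S(-134, -181) = (36 - 9*I*sqrt(24981)) - 181*(1 - 181) = (36 - 9*I*sqrt(24981)) - 181*(-180) = (36 - 9*I*sqrt(24981)) + 32580 = 32616 - 9*I*sqrt(24981)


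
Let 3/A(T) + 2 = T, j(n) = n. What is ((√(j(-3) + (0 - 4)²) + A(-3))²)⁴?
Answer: 20412862336/390625 - 988020096*√13/78125 ≈ 6658.8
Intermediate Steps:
A(T) = 3/(-2 + T)
((√(j(-3) + (0 - 4)²) + A(-3))²)⁴ = ((√(-3 + (0 - 4)²) + 3/(-2 - 3))²)⁴ = ((√(-3 + (-4)²) + 3/(-5))²)⁴ = ((√(-3 + 16) + 3*(-⅕))²)⁴ = ((√13 - ⅗)²)⁴ = ((-⅗ + √13)²)⁴ = (-⅗ + √13)⁸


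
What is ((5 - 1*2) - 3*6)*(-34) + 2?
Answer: 512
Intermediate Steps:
((5 - 1*2) - 3*6)*(-34) + 2 = ((5 - 2) - 18)*(-34) + 2 = (3 - 18)*(-34) + 2 = -15*(-34) + 2 = 510 + 2 = 512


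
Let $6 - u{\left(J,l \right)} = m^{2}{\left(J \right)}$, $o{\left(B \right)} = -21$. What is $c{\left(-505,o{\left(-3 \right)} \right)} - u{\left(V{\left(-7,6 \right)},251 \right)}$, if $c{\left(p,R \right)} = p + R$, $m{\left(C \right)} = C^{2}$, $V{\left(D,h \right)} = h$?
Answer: $764$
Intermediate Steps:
$u{\left(J,l \right)} = 6 - J^{4}$ ($u{\left(J,l \right)} = 6 - \left(J^{2}\right)^{2} = 6 - J^{4}$)
$c{\left(p,R \right)} = R + p$
$c{\left(-505,o{\left(-3 \right)} \right)} - u{\left(V{\left(-7,6 \right)},251 \right)} = \left(-21 - 505\right) - \left(6 - 6^{4}\right) = -526 - \left(6 - 1296\right) = -526 - -1290 = -526 + 1290 = 764$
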